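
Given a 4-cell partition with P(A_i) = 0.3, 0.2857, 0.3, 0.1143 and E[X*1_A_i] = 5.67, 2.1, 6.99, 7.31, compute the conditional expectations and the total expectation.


For each cell A_i: E[X|A_i] = E[X*1_A_i] / P(A_i)
Step 1: E[X|A_1] = 5.67 / 0.3 = 18.9
Step 2: E[X|A_2] = 2.1 / 0.2857 = 7.350368
Step 3: E[X|A_3] = 6.99 / 0.3 = 23.3
Step 4: E[X|A_4] = 7.31 / 0.1143 = 63.954506
Verification: E[X] = sum E[X*1_A_i] = 5.67 + 2.1 + 6.99 + 7.31 = 22.07


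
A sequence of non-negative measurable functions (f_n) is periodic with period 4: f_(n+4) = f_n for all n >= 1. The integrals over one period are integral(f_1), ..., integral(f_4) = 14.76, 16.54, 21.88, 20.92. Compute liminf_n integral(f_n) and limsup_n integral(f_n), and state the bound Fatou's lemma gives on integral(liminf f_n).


The sequence (integral(f_n)) is periodic with period 4, repeating the values 14.76, 16.54, 21.88, 20.92 indefinitely.
Step 1: For a periodic sequence, every tail (a_m, a_(m+1), ...) contains all 4 period values infinitely often.
Step 2: Hence inf of every tail = min of the period values = min(14.76, 16.54, 21.88, 20.92) = 14.76.
        liminf_n integral(f_n) = sup over m of (inf of tail from m) = 14.76.
Step 3: Similarly sup of every tail = max of the period values = 21.88.
        limsup_n integral(f_n) = 21.88.
Step 4: Fatou's lemma: integral(liminf_n f_n) <= liminf_n integral(f_n) = 14.76.
        So the integral of the pointwise liminf is at most 14.76.


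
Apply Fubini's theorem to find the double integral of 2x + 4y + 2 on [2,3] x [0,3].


By Fubini, integrate in x first, then y.
Step 1: Fix y, integrate over x in [2,3]:
  integral(2x + 4y + 2, x=2..3)
  = 2*(3^2 - 2^2)/2 + (4y + 2)*(3 - 2)
  = 5 + (4y + 2)*1
  = 5 + 4y + 2
  = 7 + 4y
Step 2: Integrate over y in [0,3]:
  integral(7 + 4y, y=0..3)
  = 7*3 + 4*(3^2 - 0^2)/2
  = 21 + 18
  = 39


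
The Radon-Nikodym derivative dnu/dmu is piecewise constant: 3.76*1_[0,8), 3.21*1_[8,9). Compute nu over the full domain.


Integrate each piece of the Radon-Nikodym derivative:
Step 1: integral_0^8 3.76 dx = 3.76*(8-0) = 3.76*8 = 30.08
Step 2: integral_8^9 3.21 dx = 3.21*(9-8) = 3.21*1 = 3.21
Total: 30.08 + 3.21 = 33.29


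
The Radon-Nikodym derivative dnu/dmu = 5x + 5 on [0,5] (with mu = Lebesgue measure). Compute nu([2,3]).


nu(A) = integral_A (dnu/dmu) dmu = integral_2^3 (5x + 5) dx
Step 1: Antiderivative F(x) = (5/2)x^2 + 5x
Step 2: F(3) = (5/2)*3^2 + 5*3 = 22.5 + 15 = 37.5
Step 3: F(2) = (5/2)*2^2 + 5*2 = 10 + 10 = 20
Step 4: nu([2,3]) = F(3) - F(2) = 37.5 - 20 = 17.5


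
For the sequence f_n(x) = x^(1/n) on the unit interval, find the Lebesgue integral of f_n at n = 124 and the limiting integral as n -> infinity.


At n = 124: f_124(x) = x^(1/124).
Step 1: integral(x^(1/124), 0, 1) = [x^(1/124+1) / (1/124+1)] from 0 to 1
     = 1 / (1/124 + 1) = 1 / ((124+1)/124) = 124/(124+1)
     = 124/125 = 0.992
Step 2: As n -> infinity, f_n(x) = x^(1/n) -> 1 for x in (0,1], and f_n is increasing in n.
By MCT, lim_n integral(f_n) = integral(lim_n f_n) = integral(1, 0, 1) = 1.
Step 3: Verify convergence: 124/125 = 0.992 -> 1


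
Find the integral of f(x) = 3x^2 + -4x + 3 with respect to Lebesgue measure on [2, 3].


The Lebesgue integral of a Riemann-integrable function agrees with the Riemann integral.
Antiderivative F(x) = (3/3)x^3 + (-4/2)x^2 + 3x
F(3) = (3/3)*3^3 + (-4/2)*3^2 + 3*3
     = (3/3)*27 + (-4/2)*9 + 3*3
     = 27 + -18 + 9
     = 18
F(2) = 6
Integral = F(3) - F(2) = 18 - 6 = 12


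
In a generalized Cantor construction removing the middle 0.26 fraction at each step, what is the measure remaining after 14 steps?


Step 1: At each step, fraction remaining = 1 - 0.26 = 0.74
Step 2: After 14 steps, measure = (0.74)^14
Result = 0.014765


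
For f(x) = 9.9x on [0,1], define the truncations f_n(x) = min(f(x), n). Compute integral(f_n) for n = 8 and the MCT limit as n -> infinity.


f(x) = 9.9x on [0,1]; f_n(x) = min(9.9x, n). At n = 8:
Step 1: f(x) reaches 8 at x = 8/9.9 = 0.808081
Step 2: integral(f_8) = integral(9.9x, 0, 0.808081) + integral(8, 0.808081, 1)
       = 9.9*0.808081^2/2 + 8*(1 - 0.808081)
       = 3.232323 + 1.535354
       = 4.767677
Step 3: As n -> infinity, f_n increases to f, so by MCT integral(f_n) -> integral(f) = 9.9/2 = 4.95.
Convergence: integral(f_8) = 4.767677 -> 4.95 as n -> infinity


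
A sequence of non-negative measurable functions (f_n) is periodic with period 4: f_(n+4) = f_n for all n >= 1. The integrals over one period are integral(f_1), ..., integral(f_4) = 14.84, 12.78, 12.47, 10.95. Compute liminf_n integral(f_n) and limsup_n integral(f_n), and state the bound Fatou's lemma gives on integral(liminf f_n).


The sequence (integral(f_n)) is periodic with period 4, repeating the values 14.84, 12.78, 12.47, 10.95 indefinitely.
Step 1: For a periodic sequence, every tail (a_m, a_(m+1), ...) contains all 4 period values infinitely often.
Step 2: Hence inf of every tail = min of the period values = min(14.84, 12.78, 12.47, 10.95) = 10.95.
        liminf_n integral(f_n) = sup over m of (inf of tail from m) = 10.95.
Step 3: Similarly sup of every tail = max of the period values = 14.84.
        limsup_n integral(f_n) = 14.84.
Step 4: Fatou's lemma: integral(liminf_n f_n) <= liminf_n integral(f_n) = 10.95.
        So the integral of the pointwise liminf is at most 10.95.


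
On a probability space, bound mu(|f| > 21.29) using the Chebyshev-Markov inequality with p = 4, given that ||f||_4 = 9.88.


Chebyshev/Markov inequality: mu(|f| > eps) <= (||f||_p / eps)^p
Step 1: ||f||_4 / eps = 9.88 / 21.29 = 0.464068
Step 2: Raise to power p = 4:
  (0.464068)^4 = 0.046379
Step 3: Therefore mu(|f| > 21.29) <= 0.046379


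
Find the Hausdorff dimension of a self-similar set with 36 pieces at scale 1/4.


For a self-similar set with N copies scaled by 1/r:
dim_H = log(N)/log(r) = log(36)/log(4)
= 3.583519/1.386294
= 2.584963


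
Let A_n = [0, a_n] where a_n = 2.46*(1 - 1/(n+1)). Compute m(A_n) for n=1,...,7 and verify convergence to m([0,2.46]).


By continuity of measure from below: if A_n increases to A, then m(A_n) -> m(A).
Here A = [0, 2.46], so m(A) = 2.46
Step 1: a_1 = 2.46*(1 - 1/2) = 1.23, m(A_1) = 1.23
Step 2: a_2 = 2.46*(1 - 1/3) = 1.64, m(A_2) = 1.64
Step 3: a_3 = 2.46*(1 - 1/4) = 1.845, m(A_3) = 1.845
Step 4: a_4 = 2.46*(1 - 1/5) = 1.968, m(A_4) = 1.968
Step 5: a_5 = 2.46*(1 - 1/6) = 2.05, m(A_5) = 2.05
Step 6: a_6 = 2.46*(1 - 1/7) = 2.1086, m(A_6) = 2.1086
Step 7: a_7 = 2.46*(1 - 1/8) = 2.1525, m(A_7) = 2.1525
Limit: m(A_n) -> m([0,2.46]) = 2.46


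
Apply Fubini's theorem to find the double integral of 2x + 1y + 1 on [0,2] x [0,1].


By Fubini, integrate in x first, then y.
Step 1: Fix y, integrate over x in [0,2]:
  integral(2x + 1y + 1, x=0..2)
  = 2*(2^2 - 0^2)/2 + (1y + 1)*(2 - 0)
  = 4 + (1y + 1)*2
  = 4 + 2y + 2
  = 6 + 2y
Step 2: Integrate over y in [0,1]:
  integral(6 + 2y, y=0..1)
  = 6*1 + 2*(1^2 - 0^2)/2
  = 6 + 1
  = 7


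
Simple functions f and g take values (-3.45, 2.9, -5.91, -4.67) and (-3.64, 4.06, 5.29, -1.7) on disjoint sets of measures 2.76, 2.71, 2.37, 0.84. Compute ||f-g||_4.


Step 1: Compute differences f_i - g_i:
  -3.45 - -3.64 = 0.19
  2.9 - 4.06 = -1.16
  -5.91 - 5.29 = -11.2
  -4.67 - -1.7 = -2.97
Step 2: Compute |diff|^4 * measure for each set:
  |0.19|^4 * 2.76 = 0.001303 * 2.76 = 0.003597
  |-1.16|^4 * 2.71 = 1.810639 * 2.71 = 4.906833
  |-11.2|^4 * 2.37 = 15735.1936 * 2.37 = 37292.408832
  |-2.97|^4 * 0.84 = 77.808277 * 0.84 = 65.358953
Step 3: Sum = 37362.678214
Step 4: ||f-g||_4 = (37362.678214)^(1/4) = 13.903031


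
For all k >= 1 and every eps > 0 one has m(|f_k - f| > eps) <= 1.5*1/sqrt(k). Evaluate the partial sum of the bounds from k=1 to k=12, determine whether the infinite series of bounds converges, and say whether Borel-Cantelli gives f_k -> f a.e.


Step 1: List the terms 1.5*1/sqrt(k) for k = 1 to 12:
  k=1: 1.5
  k=2: 1.06066
  k=3: 0.866025
  k=4: 0.75
  k=5: 0.67082
  k=6: 0.612372
  k=7: 0.566947
  k=8: 0.53033
  k=9: 0.5
  k=10: 0.474342
  k=11: 0.452267
  k=12: 0.433013
Step 2: Partial sum = 1.5 + 1.06066 + 0.866025 + 0.75 + 0.67082 + 0.612372 + 0.566947 + 0.53033 + 0.5 + 0.474342 + 0.452267 + 0.433013
     = 8.416777
Step 3: The full series sum_(k>=1) 1.5*1/sqrt(k) diverges (p-series with p = 1/2 <= 1; a nonzero constant multiple of a divergent series diverges).
Step 4: The (first) Borel-Cantelli lemma requires a summable sequence of measures, so it does not apply here;
        from this bound alone no conclusion about a.e. convergence can be drawn (convergence in measure still
        gives an a.e.-convergent subsequence, but not a.e. convergence of the whole sequence).
Conclusion: series diverges; Borel-Cantelli is inconclusive about a.e. convergence of f_k.


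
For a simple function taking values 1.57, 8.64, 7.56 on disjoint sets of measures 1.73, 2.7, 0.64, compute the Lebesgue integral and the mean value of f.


Step 1: Integral = sum(value_i * measure_i)
= 1.57*1.73 + 8.64*2.7 + 7.56*0.64
= 2.7161 + 23.328 + 4.8384
= 30.8825
Step 2: Total measure of domain = 1.73 + 2.7 + 0.64 = 5.07
Step 3: Average value = 30.8825 / 5.07 = 6.091223


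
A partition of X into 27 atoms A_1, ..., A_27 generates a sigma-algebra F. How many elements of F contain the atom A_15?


Each element of F is a union of some subset S of the 27 atoms.
The element contains A_15 iff A_15 is in S.
So we count subsets S of {A_1,...,A_27} with A_15 in S: choose freely among the other 26 atoms.
Count = 2^(27-1) = 2^26 = 67108864.


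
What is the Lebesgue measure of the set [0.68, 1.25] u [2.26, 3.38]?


For pairwise disjoint intervals, m(union) = sum of lengths.
= (1.25 - 0.68) + (3.38 - 2.26)
= 0.57 + 1.12
= 1.69


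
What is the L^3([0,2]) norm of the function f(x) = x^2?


Step 1: ||f||_3 = (integral_0^2 |x^2|^3 dx)^(1/3)
     = (integral_0^2 x^6 dx)^(1/3)
Step 2: integral_0^2 x^6 dx = [x^7/(7)] from 0 to 2 = 2^7/7
     = 128/7 = 18.285714
Step 3: ||f||_3 = (18.285714)^(1/3) = 2.634535


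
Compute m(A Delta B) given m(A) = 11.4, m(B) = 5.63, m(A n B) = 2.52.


m(A Delta B) = m(A) + m(B) - 2*m(A n B)
= 11.4 + 5.63 - 2*2.52
= 11.4 + 5.63 - 5.04
= 11.99


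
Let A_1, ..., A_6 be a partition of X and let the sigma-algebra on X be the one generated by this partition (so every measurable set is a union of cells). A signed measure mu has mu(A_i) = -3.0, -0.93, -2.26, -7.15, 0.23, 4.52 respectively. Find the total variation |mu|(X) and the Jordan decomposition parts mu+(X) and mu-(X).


Step 1: Every measurable set is a union of atoms (the cells / points), so a Hahn decomposition is
  obtained by grouping atoms by sign: P = union of atoms with mu > 0, N = union of the remaining atoms.
  Atoms in P (indices): 5, 6;  atoms in N (indices): 1, 2, 3, 4
  Positive values: 0.23, 4.52
  Negative values: -3, -0.93, -2.26, -7.15
Step 2: mu+(X) = mu(P) = sum of positive atom values = 4.75
Step 3: mu-(X) = -mu(N) = sum of |negative atom values| = 13.34
Step 4: |mu|(X) = mu+(X) + mu-(X) = 4.75 + 13.34 = 18.09


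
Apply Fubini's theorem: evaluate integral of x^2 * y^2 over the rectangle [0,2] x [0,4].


By Fubini's theorem, the double integral factors as a product of single integrals:
Step 1: integral_0^2 x^2 dx = [x^3/3] from 0 to 2
     = 2^3/3 = 2.666667
Step 2: integral_0^4 y^2 dy = [y^3/3] from 0 to 4
     = 4^3/3 = 21.333333
Step 3: Double integral = 2.666667 * 21.333333 = 56.888889


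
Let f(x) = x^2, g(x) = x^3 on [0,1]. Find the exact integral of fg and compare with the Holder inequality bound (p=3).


Step 1: Exact integral of f*g = integral(x^5, 0, 1) = 1/6
     = 0.166667
Step 2: Holder bound with p=3, q=1.5:
  ||f||_p = (integral x^6 dx)^(1/3) = (1/7)^(1/3) = 0.522758
  ||g||_q = (integral x^4.5 dx)^(1/1.5) = (1/5.5)^(1/1.5) = 0.320941
Step 3: Holder bound = ||f||_p * ||g||_q = 0.522758 * 0.320941 = 0.167774
Verification: 0.166667 <= 0.167774 (Holder holds)


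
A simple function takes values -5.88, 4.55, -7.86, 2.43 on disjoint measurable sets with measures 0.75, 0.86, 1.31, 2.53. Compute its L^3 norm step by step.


Step 1: Compute |f_i|^3 for each value:
  |-5.88|^3 = 203.297472
  |4.55|^3 = 94.196375
  |-7.86|^3 = 485.587656
  |2.43|^3 = 14.348907
Step 2: Multiply by measures and sum:
  203.297472 * 0.75 = 152.473104
  94.196375 * 0.86 = 81.008882
  485.587656 * 1.31 = 636.119829
  14.348907 * 2.53 = 36.302735
Sum = 152.473104 + 81.008882 + 636.119829 + 36.302735 = 905.904551
Step 3: Take the p-th root:
||f||_3 = (905.904551)^(1/3) = 9.675962


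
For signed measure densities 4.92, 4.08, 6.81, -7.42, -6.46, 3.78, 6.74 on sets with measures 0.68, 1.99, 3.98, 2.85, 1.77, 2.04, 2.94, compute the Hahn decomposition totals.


Step 1: Compute signed measure on each set:
  Set 1: 4.92 * 0.68 = 3.3456
  Set 2: 4.08 * 1.99 = 8.1192
  Set 3: 6.81 * 3.98 = 27.1038
  Set 4: -7.42 * 2.85 = -21.147
  Set 5: -6.46 * 1.77 = -11.4342
  Set 6: 3.78 * 2.04 = 7.7112
  Set 7: 6.74 * 2.94 = 19.8156
Step 2: Total signed measure = (3.3456) + (8.1192) + (27.1038) + (-21.147) + (-11.4342) + (7.7112) + (19.8156)
     = 33.5142
Step 3: Positive part mu+(X) = sum of positive contributions = 66.0954
Step 4: Negative part mu-(X) = |sum of negative contributions| = 32.5812


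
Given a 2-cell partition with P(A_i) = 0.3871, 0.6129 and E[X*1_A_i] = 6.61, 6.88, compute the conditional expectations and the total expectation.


For each cell A_i: E[X|A_i] = E[X*1_A_i] / P(A_i)
Step 1: E[X|A_1] = 6.61 / 0.3871 = 17.075691
Step 2: E[X|A_2] = 6.88 / 0.6129 = 11.225322
Verification: E[X] = sum E[X*1_A_i] = 6.61 + 6.88 = 13.49


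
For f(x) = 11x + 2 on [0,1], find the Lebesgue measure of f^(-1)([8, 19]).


f^(-1)([8, 19]) = {x : 8 <= 11x + 2 <= 19}
Solving: (8 - 2)/11 <= x <= (19 - 2)/11
= [0.545455, 1.545455]
Intersecting with [0,1]: [0.545455, 1]
Measure = 1 - 0.545455 = 0.454545


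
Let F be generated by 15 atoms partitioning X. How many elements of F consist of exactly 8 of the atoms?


Each element of F is a union of some subset of the 15 atoms.
Elements that are unions of exactly 8 atoms correspond to 8-element subsets of the 15 atoms.
Count = C(15, 8) = 15! / (8! * 7!) = 6435.


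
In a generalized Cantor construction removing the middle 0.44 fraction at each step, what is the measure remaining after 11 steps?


Step 1: At each step, fraction remaining = 1 - 0.44 = 0.56
Step 2: After 11 steps, measure = (0.56)^11
Result = 0.001699


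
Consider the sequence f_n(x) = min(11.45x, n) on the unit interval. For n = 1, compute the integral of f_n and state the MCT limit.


f(x) = 11.45x on [0,1]; f_n(x) = min(11.45x, n). At n = 1:
Step 1: f(x) reaches 1 at x = 1/11.45 = 0.087336
Step 2: integral(f_1) = integral(11.45x, 0, 0.087336) + integral(1, 0.087336, 1)
       = 11.45*0.087336^2/2 + 1*(1 - 0.087336)
       = 0.043668 + 0.912664
       = 0.956332
Step 3: As n -> infinity, f_n increases to f, so by MCT integral(f_n) -> integral(f) = 11.45/2 = 5.725.
Convergence: integral(f_1) = 0.956332 -> 5.725 as n -> infinity


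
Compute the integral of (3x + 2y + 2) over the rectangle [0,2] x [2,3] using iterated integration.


By Fubini, integrate in x first, then y.
Step 1: Fix y, integrate over x in [0,2]:
  integral(3x + 2y + 2, x=0..2)
  = 3*(2^2 - 0^2)/2 + (2y + 2)*(2 - 0)
  = 6 + (2y + 2)*2
  = 6 + 4y + 4
  = 10 + 4y
Step 2: Integrate over y in [2,3]:
  integral(10 + 4y, y=2..3)
  = 10*1 + 4*(3^2 - 2^2)/2
  = 10 + 10
  = 20


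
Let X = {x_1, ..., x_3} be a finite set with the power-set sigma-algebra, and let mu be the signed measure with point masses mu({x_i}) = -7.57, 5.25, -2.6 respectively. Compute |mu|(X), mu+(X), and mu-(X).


Step 1: Every measurable set is a union of atoms (the cells / points), so a Hahn decomposition is
  obtained by grouping atoms by sign: P = union of atoms with mu > 0, N = union of the remaining atoms.
  Atoms in P (indices): 2;  atoms in N (indices): 1, 3
  Positive values: 5.25
  Negative values: -7.57, -2.6
Step 2: mu+(X) = mu(P) = sum of positive atom values = 5.25
Step 3: mu-(X) = -mu(N) = sum of |negative atom values| = 10.17
Step 4: |mu|(X) = mu+(X) + mu-(X) = 5.25 + 10.17 = 15.42


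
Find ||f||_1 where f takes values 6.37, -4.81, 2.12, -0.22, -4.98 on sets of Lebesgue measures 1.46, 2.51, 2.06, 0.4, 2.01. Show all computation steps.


Step 1: Compute |f_i|^1 for each value:
  |6.37|^1 = 6.37
  |-4.81|^1 = 4.81
  |2.12|^1 = 2.12
  |-0.22|^1 = 0.22
  |-4.98|^1 = 4.98
Step 2: Multiply by measures and sum:
  6.37 * 1.46 = 9.3002
  4.81 * 2.51 = 12.0731
  2.12 * 2.06 = 4.3672
  0.22 * 0.4 = 0.088
  4.98 * 2.01 = 10.0098
Sum = 9.3002 + 12.0731 + 4.3672 + 0.088 + 10.0098 = 35.8383
Step 3: Take the p-th root:
||f||_1 = (35.8383)^(1/1) = 35.8383


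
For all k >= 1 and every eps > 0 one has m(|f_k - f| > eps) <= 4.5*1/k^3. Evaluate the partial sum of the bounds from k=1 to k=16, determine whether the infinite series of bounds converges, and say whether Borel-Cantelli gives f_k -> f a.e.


Step 1: List the terms 4.5*1/k^3 for k = 1 to 16:
  k=1: 4.5
  k=2: 0.5625
  k=3: 0.166667
  k=4: 0.070312
  k=5: 0.036
  k=6: 0.020833
  k=7: 0.01312
  k=8: 0.008789
  k=9: 0.006173
  k=10: 0.0045
  k=11: 0.003381
  k=12: 0.002604
  k=13: 0.002048
  k=14: 0.00164
  k=15: 0.001333
  k=16: 0.001099
Step 2: Partial sum = 4.5 + 0.5625 + 0.166667 + 0.070312 + 0.036 + 0.020833 + 0.01312 + 0.008789 + 0.006173 + 0.0045 + 0.003381 + 0.002604 + 0.002048 + 0.00164 + 0.001333 + 0.001099
     = 5.400999
Step 3: The full series sum_(k>=1) 4.5*1/k^3 converges (p-series with p = 3 > 1; a constant multiple of a convergent series converges).
Step 4: Fix eps > 0. Since sum_k m(|f_k - f| > eps) < infinity, the Borel-Cantelli lemma gives
        m(limsup_k {|f_k - f| > eps}) = 0, i.e. for a.e. x, |f_k(x) - f(x)| <= eps for all large k.
        Applying this with eps = 1/j for j = 1, 2, ... and intersecting the countably many full-measure sets,
        for a.e. x we get limsup_k |f_k(x) - f(x)| <= 1/j for every j, hence f_k -> f almost everywhere.
Conclusion: series converges; Borel-Cantelli yields f_k -> f a.e.


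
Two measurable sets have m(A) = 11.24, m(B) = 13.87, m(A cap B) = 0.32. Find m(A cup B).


By inclusion-exclusion: m(A u B) = m(A) + m(B) - m(A n B)
= 11.24 + 13.87 - 0.32
= 24.79


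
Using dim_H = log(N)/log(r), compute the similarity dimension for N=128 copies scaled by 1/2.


For a self-similar set with N copies scaled by 1/r:
dim_H = log(N)/log(r) = log(128)/log(2)
= 4.85203/0.693147
= 7


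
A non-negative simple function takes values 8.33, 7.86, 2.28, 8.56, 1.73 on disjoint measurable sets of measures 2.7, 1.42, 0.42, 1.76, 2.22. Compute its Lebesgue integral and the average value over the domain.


Step 1: Integral = sum(value_i * measure_i)
= 8.33*2.7 + 7.86*1.42 + 2.28*0.42 + 8.56*1.76 + 1.73*2.22
= 22.491 + 11.1612 + 0.9576 + 15.0656 + 3.8406
= 53.516
Step 2: Total measure of domain = 2.7 + 1.42 + 0.42 + 1.76 + 2.22 = 8.52
Step 3: Average value = 53.516 / 8.52 = 6.281221


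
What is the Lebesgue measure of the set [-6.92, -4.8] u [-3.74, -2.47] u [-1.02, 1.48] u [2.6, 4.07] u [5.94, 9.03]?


For pairwise disjoint intervals, m(union) = sum of lengths.
= (-4.8 - -6.92) + (-2.47 - -3.74) + (1.48 - -1.02) + (4.07 - 2.6) + (9.03 - 5.94)
= 2.12 + 1.27 + 2.5 + 1.47 + 3.09
= 10.45


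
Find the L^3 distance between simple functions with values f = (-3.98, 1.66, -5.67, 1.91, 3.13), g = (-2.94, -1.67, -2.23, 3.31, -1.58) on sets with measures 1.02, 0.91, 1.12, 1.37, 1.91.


Step 1: Compute differences f_i - g_i:
  -3.98 - -2.94 = -1.04
  1.66 - -1.67 = 3.33
  -5.67 - -2.23 = -3.44
  1.91 - 3.31 = -1.4
  3.13 - -1.58 = 4.71
Step 2: Compute |diff|^3 * measure for each set:
  |-1.04|^3 * 1.02 = 1.124864 * 1.02 = 1.147361
  |3.33|^3 * 0.91 = 36.926037 * 0.91 = 33.602694
  |-3.44|^3 * 1.12 = 40.707584 * 1.12 = 45.592494
  |-1.4|^3 * 1.37 = 2.744 * 1.37 = 3.75928
  |4.71|^3 * 1.91 = 104.487111 * 1.91 = 199.570382
Step 3: Sum = 283.672211
Step 4: ||f-g||_3 = (283.672211)^(1/3) = 6.570609


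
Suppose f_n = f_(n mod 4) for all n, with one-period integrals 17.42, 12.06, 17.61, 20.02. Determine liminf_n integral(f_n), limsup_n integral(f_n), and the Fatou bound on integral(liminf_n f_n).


The sequence (integral(f_n)) is periodic with period 4, repeating the values 17.42, 12.06, 17.61, 20.02 indefinitely.
Step 1: For a periodic sequence, every tail (a_m, a_(m+1), ...) contains all 4 period values infinitely often.
Step 2: Hence inf of every tail = min of the period values = min(17.42, 12.06, 17.61, 20.02) = 12.06.
        liminf_n integral(f_n) = sup over m of (inf of tail from m) = 12.06.
Step 3: Similarly sup of every tail = max of the period values = 20.02.
        limsup_n integral(f_n) = 20.02.
Step 4: Fatou's lemma: integral(liminf_n f_n) <= liminf_n integral(f_n) = 12.06.
        So the integral of the pointwise liminf is at most 12.06.


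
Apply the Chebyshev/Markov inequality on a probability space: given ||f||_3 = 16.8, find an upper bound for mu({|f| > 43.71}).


Chebyshev/Markov inequality: mu(|f| > eps) <= (||f||_p / eps)^p
Step 1: ||f||_3 / eps = 16.8 / 43.71 = 0.384351
Step 2: Raise to power p = 3:
  (0.384351)^3 = 0.056779
Step 3: Therefore mu(|f| > 43.71) <= 0.056779


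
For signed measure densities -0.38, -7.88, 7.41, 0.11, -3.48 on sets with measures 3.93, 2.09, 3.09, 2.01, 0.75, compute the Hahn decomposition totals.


Step 1: Compute signed measure on each set:
  Set 1: -0.38 * 3.93 = -1.4934
  Set 2: -7.88 * 2.09 = -16.4692
  Set 3: 7.41 * 3.09 = 22.8969
  Set 4: 0.11 * 2.01 = 0.2211
  Set 5: -3.48 * 0.75 = -2.61
Step 2: Total signed measure = (-1.4934) + (-16.4692) + (22.8969) + (0.2211) + (-2.61)
     = 2.5454
Step 3: Positive part mu+(X) = sum of positive contributions = 23.118
Step 4: Negative part mu-(X) = |sum of negative contributions| = 20.5726


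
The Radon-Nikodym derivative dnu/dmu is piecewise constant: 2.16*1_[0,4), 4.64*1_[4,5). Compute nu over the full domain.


Integrate each piece of the Radon-Nikodym derivative:
Step 1: integral_0^4 2.16 dx = 2.16*(4-0) = 2.16*4 = 8.64
Step 2: integral_4^5 4.64 dx = 4.64*(5-4) = 4.64*1 = 4.64
Total: 8.64 + 4.64 = 13.28


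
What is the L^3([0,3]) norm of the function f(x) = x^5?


Step 1: ||f||_3 = (integral_0^3 |x^5|^3 dx)^(1/3)
     = (integral_0^3 x^15 dx)^(1/3)
Step 2: integral_0^3 x^15 dx = [x^16/(16)] from 0 to 3 = 3^16/16
     = 43046721/16 = 2.690420e+06
Step 3: ||f||_3 = (2.690420e+06)^(1/3) = 139.08278


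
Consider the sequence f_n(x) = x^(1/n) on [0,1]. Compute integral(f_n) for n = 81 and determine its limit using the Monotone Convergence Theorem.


At n = 81: f_81(x) = x^(1/81).
Step 1: integral(x^(1/81), 0, 1) = [x^(1/81+1) / (1/81+1)] from 0 to 1
     = 1 / (1/81 + 1) = 1 / ((81+1)/81) = 81/(81+1)
     = 81/82 = 0.987805
Step 2: As n -> infinity, f_n(x) = x^(1/n) -> 1 for x in (0,1], and f_n is increasing in n.
By MCT, lim_n integral(f_n) = integral(lim_n f_n) = integral(1, 0, 1) = 1.
Step 3: Verify convergence: 81/82 = 0.987805 -> 1


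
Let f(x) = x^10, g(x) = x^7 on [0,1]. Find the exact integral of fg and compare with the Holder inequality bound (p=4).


Step 1: Exact integral of f*g = integral(x^17, 0, 1) = 1/18
     = 0.055556
Step 2: Holder bound with p=4, q=1.333333:
  ||f||_p = (integral x^40 dx)^(1/4) = (1/41)^(1/4) = 0.395188
  ||g||_q = (integral x^9.333333 dx)^(1/1.333333) = (1/10.333333)^(1/1.333333) = 0.173508
Step 3: Holder bound = ||f||_p * ||g||_q = 0.395188 * 0.173508 = 0.068568
Verification: 0.055556 <= 0.068568 (Holder holds)


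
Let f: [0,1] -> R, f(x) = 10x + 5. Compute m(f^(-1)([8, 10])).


f^(-1)([8, 10]) = {x : 8 <= 10x + 5 <= 10}
Solving: (8 - 5)/10 <= x <= (10 - 5)/10
= [0.3, 0.5]
Intersecting with [0,1]: [0.3, 0.5]
Measure = 0.5 - 0.3 = 0.2


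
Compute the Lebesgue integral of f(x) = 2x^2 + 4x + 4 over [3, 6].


The Lebesgue integral of a Riemann-integrable function agrees with the Riemann integral.
Antiderivative F(x) = (2/3)x^3 + (4/2)x^2 + 4x
F(6) = (2/3)*6^3 + (4/2)*6^2 + 4*6
     = (2/3)*216 + (4/2)*36 + 4*6
     = 144 + 72 + 24
     = 240
F(3) = 48
Integral = F(6) - F(3) = 240 - 48 = 192


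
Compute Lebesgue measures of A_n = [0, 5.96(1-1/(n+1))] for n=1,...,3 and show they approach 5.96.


By continuity of measure from below: if A_n increases to A, then m(A_n) -> m(A).
Here A = [0, 5.96], so m(A) = 5.96
Step 1: a_1 = 5.96*(1 - 1/2) = 2.98, m(A_1) = 2.98
Step 2: a_2 = 5.96*(1 - 1/3) = 3.9733, m(A_2) = 3.9733
Step 3: a_3 = 5.96*(1 - 1/4) = 4.47, m(A_3) = 4.47
Limit: m(A_n) -> m([0,5.96]) = 5.96


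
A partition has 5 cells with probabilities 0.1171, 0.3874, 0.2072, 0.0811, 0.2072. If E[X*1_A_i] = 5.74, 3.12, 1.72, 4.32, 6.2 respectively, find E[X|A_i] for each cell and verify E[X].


For each cell A_i: E[X|A_i] = E[X*1_A_i] / P(A_i)
Step 1: E[X|A_1] = 5.74 / 0.1171 = 49.017933
Step 2: E[X|A_2] = 3.12 / 0.3874 = 8.053691
Step 3: E[X|A_3] = 1.72 / 0.2072 = 8.301158
Step 4: E[X|A_4] = 4.32 / 0.0811 = 53.267571
Step 5: E[X|A_5] = 6.2 / 0.2072 = 29.92278
Verification: E[X] = sum E[X*1_A_i] = 5.74 + 3.12 + 1.72 + 4.32 + 6.2 = 21.1


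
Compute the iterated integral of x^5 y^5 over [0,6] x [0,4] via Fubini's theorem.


By Fubini's theorem, the double integral factors as a product of single integrals:
Step 1: integral_0^6 x^5 dx = [x^6/6] from 0 to 6
     = 6^6/6 = 7776
Step 2: integral_0^4 y^5 dy = [y^6/6] from 0 to 4
     = 4^6/6 = 682.666667
Step 3: Double integral = 7776 * 682.666667 = 5.308416e+06


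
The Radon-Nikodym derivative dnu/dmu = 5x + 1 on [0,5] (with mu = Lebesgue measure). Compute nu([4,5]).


nu(A) = integral_A (dnu/dmu) dmu = integral_4^5 (5x + 1) dx
Step 1: Antiderivative F(x) = (5/2)x^2 + 1x
Step 2: F(5) = (5/2)*5^2 + 1*5 = 62.5 + 5 = 67.5
Step 3: F(4) = (5/2)*4^2 + 1*4 = 40 + 4 = 44
Step 4: nu([4,5]) = F(5) - F(4) = 67.5 - 44 = 23.5


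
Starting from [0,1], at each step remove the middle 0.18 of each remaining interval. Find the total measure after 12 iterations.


Step 1: At each step, fraction remaining = 1 - 0.18 = 0.82
Step 2: After 12 steps, measure = (0.82)^12
Result = 0.09242


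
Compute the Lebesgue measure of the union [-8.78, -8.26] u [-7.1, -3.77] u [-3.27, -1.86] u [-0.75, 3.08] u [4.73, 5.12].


For pairwise disjoint intervals, m(union) = sum of lengths.
= (-8.26 - -8.78) + (-3.77 - -7.1) + (-1.86 - -3.27) + (3.08 - -0.75) + (5.12 - 4.73)
= 0.52 + 3.33 + 1.41 + 3.83 + 0.39
= 9.48


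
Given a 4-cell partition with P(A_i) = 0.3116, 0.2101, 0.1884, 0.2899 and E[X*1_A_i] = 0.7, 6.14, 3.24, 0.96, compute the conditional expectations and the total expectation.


For each cell A_i: E[X|A_i] = E[X*1_A_i] / P(A_i)
Step 1: E[X|A_1] = 0.7 / 0.3116 = 2.24647
Step 2: E[X|A_2] = 6.14 / 0.2101 = 29.224179
Step 3: E[X|A_3] = 3.24 / 0.1884 = 17.197452
Step 4: E[X|A_4] = 0.96 / 0.2899 = 3.311487
Verification: E[X] = sum E[X*1_A_i] = 0.7 + 6.14 + 3.24 + 0.96 = 11.04


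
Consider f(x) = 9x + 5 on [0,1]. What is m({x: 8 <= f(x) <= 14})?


f^(-1)([8, 14]) = {x : 8 <= 9x + 5 <= 14}
Solving: (8 - 5)/9 <= x <= (14 - 5)/9
= [0.333333, 1]
Intersecting with [0,1]: [0.333333, 1]
Measure = 1 - 0.333333 = 0.666667


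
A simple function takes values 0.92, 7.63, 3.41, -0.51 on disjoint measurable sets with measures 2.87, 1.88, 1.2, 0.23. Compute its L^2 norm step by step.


Step 1: Compute |f_i|^2 for each value:
  |0.92|^2 = 0.8464
  |7.63|^2 = 58.2169
  |3.41|^2 = 11.6281
  |-0.51|^2 = 0.2601
Step 2: Multiply by measures and sum:
  0.8464 * 2.87 = 2.429168
  58.2169 * 1.88 = 109.447772
  11.6281 * 1.2 = 13.95372
  0.2601 * 0.23 = 0.059823
Sum = 2.429168 + 109.447772 + 13.95372 + 0.059823 = 125.890483
Step 3: Take the p-th root:
||f||_2 = (125.890483)^(1/2) = 11.220093


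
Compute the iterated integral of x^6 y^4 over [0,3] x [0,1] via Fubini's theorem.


By Fubini's theorem, the double integral factors as a product of single integrals:
Step 1: integral_0^3 x^6 dx = [x^7/7] from 0 to 3
     = 3^7/7 = 312.428571
Step 2: integral_0^1 y^4 dy = [y^5/5] from 0 to 1
     = 1^5/5 = 0.2
Step 3: Double integral = 312.428571 * 0.2 = 62.485714


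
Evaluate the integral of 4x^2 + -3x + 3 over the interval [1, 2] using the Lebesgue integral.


The Lebesgue integral of a Riemann-integrable function agrees with the Riemann integral.
Antiderivative F(x) = (4/3)x^3 + (-3/2)x^2 + 3x
F(2) = (4/3)*2^3 + (-3/2)*2^2 + 3*2
     = (4/3)*8 + (-3/2)*4 + 3*2
     = 10.666667 + -6 + 6
     = 10.666667
F(1) = 2.833333
Integral = F(2) - F(1) = 10.666667 - 2.833333 = 7.833333


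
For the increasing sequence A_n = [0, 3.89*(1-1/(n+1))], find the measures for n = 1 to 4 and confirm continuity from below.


By continuity of measure from below: if A_n increases to A, then m(A_n) -> m(A).
Here A = [0, 3.89], so m(A) = 3.89
Step 1: a_1 = 3.89*(1 - 1/2) = 1.945, m(A_1) = 1.945
Step 2: a_2 = 3.89*(1 - 1/3) = 2.5933, m(A_2) = 2.5933
Step 3: a_3 = 3.89*(1 - 1/4) = 2.9175, m(A_3) = 2.9175
Step 4: a_4 = 3.89*(1 - 1/5) = 3.112, m(A_4) = 3.112
Limit: m(A_n) -> m([0,3.89]) = 3.89


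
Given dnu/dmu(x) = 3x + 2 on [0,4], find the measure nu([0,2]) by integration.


nu(A) = integral_A (dnu/dmu) dmu = integral_0^2 (3x + 2) dx
Step 1: Antiderivative F(x) = (3/2)x^2 + 2x
Step 2: F(2) = (3/2)*2^2 + 2*2 = 6 + 4 = 10
Step 3: F(0) = (3/2)*0^2 + 2*0 = 0.0 + 0 = 0.0
Step 4: nu([0,2]) = F(2) - F(0) = 10 - 0.0 = 10


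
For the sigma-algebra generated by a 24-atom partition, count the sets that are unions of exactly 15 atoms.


Each element of F is a union of some subset of the 24 atoms.
Elements that are unions of exactly 15 atoms correspond to 15-element subsets of the 24 atoms.
Count = C(24, 15) = 24! / (15! * 9!) = 1307504.


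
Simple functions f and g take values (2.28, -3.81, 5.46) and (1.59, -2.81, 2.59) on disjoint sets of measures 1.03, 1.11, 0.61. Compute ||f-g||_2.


Step 1: Compute differences f_i - g_i:
  2.28 - 1.59 = 0.69
  -3.81 - -2.81 = -1
  5.46 - 2.59 = 2.87
Step 2: Compute |diff|^2 * measure for each set:
  |0.69|^2 * 1.03 = 0.4761 * 1.03 = 0.490383
  |-1|^2 * 1.11 = 1 * 1.11 = 1.11
  |2.87|^2 * 0.61 = 8.2369 * 0.61 = 5.024509
Step 3: Sum = 6.624892
Step 4: ||f-g||_2 = (6.624892)^(1/2) = 2.573887


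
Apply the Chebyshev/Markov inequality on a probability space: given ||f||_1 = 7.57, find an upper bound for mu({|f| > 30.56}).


Chebyshev/Markov inequality: mu(|f| > eps) <= (||f||_p / eps)^p
Step 1: ||f||_1 / eps = 7.57 / 30.56 = 0.247709
Step 2: Raise to power p = 1:
  (0.247709)^1 = 0.247709
Step 3: Therefore mu(|f| > 30.56) <= 0.247709


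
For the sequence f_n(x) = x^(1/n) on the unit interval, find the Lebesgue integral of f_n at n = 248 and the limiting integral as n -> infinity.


At n = 248: f_248(x) = x^(1/248).
Step 1: integral(x^(1/248), 0, 1) = [x^(1/248+1) / (1/248+1)] from 0 to 1
     = 1 / (1/248 + 1) = 1 / ((248+1)/248) = 248/(248+1)
     = 248/249 = 0.995984
Step 2: As n -> infinity, f_n(x) = x^(1/n) -> 1 for x in (0,1], and f_n is increasing in n.
By MCT, lim_n integral(f_n) = integral(lim_n f_n) = integral(1, 0, 1) = 1.
Step 3: Verify convergence: 248/249 = 0.995984 -> 1


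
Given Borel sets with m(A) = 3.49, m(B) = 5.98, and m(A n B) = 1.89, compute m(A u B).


By inclusion-exclusion: m(A u B) = m(A) + m(B) - m(A n B)
= 3.49 + 5.98 - 1.89
= 7.58


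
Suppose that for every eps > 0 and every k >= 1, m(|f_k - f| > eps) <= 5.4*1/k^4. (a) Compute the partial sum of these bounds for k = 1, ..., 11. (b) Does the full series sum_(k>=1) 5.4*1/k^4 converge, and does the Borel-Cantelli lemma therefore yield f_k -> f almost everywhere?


Step 1: List the terms 5.4*1/k^4 for k = 1 to 11:
  k=1: 5.4
  k=2: 0.3375
  k=3: 0.066667
  k=4: 0.021094
  k=5: 0.00864
  k=6: 0.004167
  k=7: 0.002249
  k=8: 0.001318
  k=9: 8.230453e-04
  k=10: 5.400000e-04
  k=11: 3.688273e-04
Step 2: Partial sum = 5.4 + 0.3375 + 0.066667 + 0.021094 + 0.00864 + 0.004167 + 0.002249 + 0.001318 + 8.230453e-04 + 5.400000e-04 + 3.688273e-04
     = 5.843366
Step 3: The full series sum_(k>=1) 5.4*1/k^4 converges (p-series with p = 4 > 1; a constant multiple of a convergent series converges).
Step 4: Fix eps > 0. Since sum_k m(|f_k - f| > eps) < infinity, the Borel-Cantelli lemma gives
        m(limsup_k {|f_k - f| > eps}) = 0, i.e. for a.e. x, |f_k(x) - f(x)| <= eps for all large k.
        Applying this with eps = 1/j for j = 1, 2, ... and intersecting the countably many full-measure sets,
        for a.e. x we get limsup_k |f_k(x) - f(x)| <= 1/j for every j, hence f_k -> f almost everywhere.
Conclusion: series converges; Borel-Cantelli yields f_k -> f a.e.


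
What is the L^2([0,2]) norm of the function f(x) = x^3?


Step 1: ||f||_2 = (integral_0^2 |x^3|^2 dx)^(1/2)
     = (integral_0^2 x^6 dx)^(1/2)
Step 2: integral_0^2 x^6 dx = [x^7/(7)] from 0 to 2 = 2^7/7
     = 128/7 = 18.285714
Step 3: ||f||_2 = (18.285714)^(1/2) = 4.27618


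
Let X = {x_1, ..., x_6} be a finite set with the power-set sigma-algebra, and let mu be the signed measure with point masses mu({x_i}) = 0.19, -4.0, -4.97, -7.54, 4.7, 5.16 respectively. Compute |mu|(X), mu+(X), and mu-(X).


Step 1: Every measurable set is a union of atoms (the cells / points), so a Hahn decomposition is
  obtained by grouping atoms by sign: P = union of atoms with mu > 0, N = union of the remaining atoms.
  Atoms in P (indices): 1, 5, 6;  atoms in N (indices): 2, 3, 4
  Positive values: 0.19, 4.7, 5.16
  Negative values: -4, -4.97, -7.54
Step 2: mu+(X) = mu(P) = sum of positive atom values = 10.05
Step 3: mu-(X) = -mu(N) = sum of |negative atom values| = 16.51
Step 4: |mu|(X) = mu+(X) + mu-(X) = 10.05 + 16.51 = 26.56


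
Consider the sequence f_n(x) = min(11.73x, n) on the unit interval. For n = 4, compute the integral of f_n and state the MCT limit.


f(x) = 11.73x on [0,1]; f_n(x) = min(11.73x, n). At n = 4:
Step 1: f(x) reaches 4 at x = 4/11.73 = 0.341006
Step 2: integral(f_4) = integral(11.73x, 0, 0.341006) + integral(4, 0.341006, 1)
       = 11.73*0.341006^2/2 + 4*(1 - 0.341006)
       = 0.682012 + 2.635976
       = 3.317988
Step 3: As n -> infinity, f_n increases to f, so by MCT integral(f_n) -> integral(f) = 11.73/2 = 5.865.
Convergence: integral(f_4) = 3.317988 -> 5.865 as n -> infinity


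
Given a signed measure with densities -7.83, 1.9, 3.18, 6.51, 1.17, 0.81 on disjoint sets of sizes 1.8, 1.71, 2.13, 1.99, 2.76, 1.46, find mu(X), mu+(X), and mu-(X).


Step 1: Compute signed measure on each set:
  Set 1: -7.83 * 1.8 = -14.094
  Set 2: 1.9 * 1.71 = 3.249
  Set 3: 3.18 * 2.13 = 6.7734
  Set 4: 6.51 * 1.99 = 12.9549
  Set 5: 1.17 * 2.76 = 3.2292
  Set 6: 0.81 * 1.46 = 1.1826
Step 2: Total signed measure = (-14.094) + (3.249) + (6.7734) + (12.9549) + (3.2292) + (1.1826)
     = 13.2951
Step 3: Positive part mu+(X) = sum of positive contributions = 27.3891
Step 4: Negative part mu-(X) = |sum of negative contributions| = 14.094


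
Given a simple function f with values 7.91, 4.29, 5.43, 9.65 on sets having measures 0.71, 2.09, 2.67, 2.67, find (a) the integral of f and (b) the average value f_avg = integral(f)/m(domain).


Step 1: Integral = sum(value_i * measure_i)
= 7.91*0.71 + 4.29*2.09 + 5.43*2.67 + 9.65*2.67
= 5.6161 + 8.9661 + 14.4981 + 25.7655
= 54.8458
Step 2: Total measure of domain = 0.71 + 2.09 + 2.67 + 2.67 = 8.14
Step 3: Average value = 54.8458 / 8.14 = 6.737813


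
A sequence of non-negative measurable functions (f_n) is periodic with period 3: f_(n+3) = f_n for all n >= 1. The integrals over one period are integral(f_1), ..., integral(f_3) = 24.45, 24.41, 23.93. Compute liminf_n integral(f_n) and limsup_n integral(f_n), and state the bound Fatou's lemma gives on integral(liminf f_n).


The sequence (integral(f_n)) is periodic with period 3, repeating the values 24.45, 24.41, 23.93 indefinitely.
Step 1: For a periodic sequence, every tail (a_m, a_(m+1), ...) contains all 3 period values infinitely often.
Step 2: Hence inf of every tail = min of the period values = min(24.45, 24.41, 23.93) = 23.93.
        liminf_n integral(f_n) = sup over m of (inf of tail from m) = 23.93.
Step 3: Similarly sup of every tail = max of the period values = 24.45.
        limsup_n integral(f_n) = 24.45.
Step 4: Fatou's lemma: integral(liminf_n f_n) <= liminf_n integral(f_n) = 23.93.
        So the integral of the pointwise liminf is at most 23.93.


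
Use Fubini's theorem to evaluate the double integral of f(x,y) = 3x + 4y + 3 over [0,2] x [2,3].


By Fubini, integrate in x first, then y.
Step 1: Fix y, integrate over x in [0,2]:
  integral(3x + 4y + 3, x=0..2)
  = 3*(2^2 - 0^2)/2 + (4y + 3)*(2 - 0)
  = 6 + (4y + 3)*2
  = 6 + 8y + 6
  = 12 + 8y
Step 2: Integrate over y in [2,3]:
  integral(12 + 8y, y=2..3)
  = 12*1 + 8*(3^2 - 2^2)/2
  = 12 + 20
  = 32


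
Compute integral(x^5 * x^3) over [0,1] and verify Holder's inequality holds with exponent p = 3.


Step 1: Exact integral of f*g = integral(x^8, 0, 1) = 1/9
     = 0.111111
Step 2: Holder bound with p=3, q=1.5:
  ||f||_p = (integral x^15 dx)^(1/3) = (1/16)^(1/3) = 0.39685
  ||g||_q = (integral x^4.5 dx)^(1/1.5) = (1/5.5)^(1/1.5) = 0.320941
Step 3: Holder bound = ||f||_p * ||g||_q = 0.39685 * 0.320941 = 0.127365
Verification: 0.111111 <= 0.127365 (Holder holds)


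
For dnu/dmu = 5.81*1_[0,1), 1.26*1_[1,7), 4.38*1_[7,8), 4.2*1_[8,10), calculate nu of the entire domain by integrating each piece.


Integrate each piece of the Radon-Nikodym derivative:
Step 1: integral_0^1 5.81 dx = 5.81*(1-0) = 5.81*1 = 5.81
Step 2: integral_1^7 1.26 dx = 1.26*(7-1) = 1.26*6 = 7.56
Step 3: integral_7^8 4.38 dx = 4.38*(8-7) = 4.38*1 = 4.38
Step 4: integral_8^10 4.2 dx = 4.2*(10-8) = 4.2*2 = 8.4
Total: 5.81 + 7.56 + 4.38 + 8.4 = 26.15


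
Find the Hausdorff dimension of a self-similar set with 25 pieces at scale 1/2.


For a self-similar set with N copies scaled by 1/r:
dim_H = log(N)/log(r) = log(25)/log(2)
= 3.218876/0.693147
= 4.643856


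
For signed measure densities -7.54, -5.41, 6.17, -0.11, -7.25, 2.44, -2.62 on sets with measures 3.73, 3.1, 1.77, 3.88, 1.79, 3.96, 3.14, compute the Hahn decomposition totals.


Step 1: Compute signed measure on each set:
  Set 1: -7.54 * 3.73 = -28.1242
  Set 2: -5.41 * 3.1 = -16.771
  Set 3: 6.17 * 1.77 = 10.9209
  Set 4: -0.11 * 3.88 = -0.4268
  Set 5: -7.25 * 1.79 = -12.9775
  Set 6: 2.44 * 3.96 = 9.6624
  Set 7: -2.62 * 3.14 = -8.2268
Step 2: Total signed measure = (-28.1242) + (-16.771) + (10.9209) + (-0.4268) + (-12.9775) + (9.6624) + (-8.2268)
     = -45.943
Step 3: Positive part mu+(X) = sum of positive contributions = 20.5833
Step 4: Negative part mu-(X) = |sum of negative contributions| = 66.5263


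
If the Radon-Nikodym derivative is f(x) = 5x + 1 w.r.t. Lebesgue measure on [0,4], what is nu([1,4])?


nu(A) = integral_A (dnu/dmu) dmu = integral_1^4 (5x + 1) dx
Step 1: Antiderivative F(x) = (5/2)x^2 + 1x
Step 2: F(4) = (5/2)*4^2 + 1*4 = 40 + 4 = 44
Step 3: F(1) = (5/2)*1^2 + 1*1 = 2.5 + 1 = 3.5
Step 4: nu([1,4]) = F(4) - F(1) = 44 - 3.5 = 40.5


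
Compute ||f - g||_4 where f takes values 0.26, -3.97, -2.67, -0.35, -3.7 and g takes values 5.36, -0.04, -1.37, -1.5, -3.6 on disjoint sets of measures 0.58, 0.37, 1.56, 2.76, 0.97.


Step 1: Compute differences f_i - g_i:
  0.26 - 5.36 = -5.1
  -3.97 - -0.04 = -3.93
  -2.67 - -1.37 = -1.3
  -0.35 - -1.5 = 1.15
  -3.7 - -3.6 = -0.1
Step 2: Compute |diff|^4 * measure for each set:
  |-5.1|^4 * 0.58 = 676.5201 * 0.58 = 392.381658
  |-3.93|^4 * 0.37 = 238.544936 * 0.37 = 88.261626
  |-1.3|^4 * 1.56 = 2.8561 * 1.56 = 4.455516
  |1.15|^4 * 2.76 = 1.749006 * 2.76 = 4.827257
  |-0.1|^4 * 0.97 = 1.000000e-04 * 0.97 = 9.700000e-05
Step 3: Sum = 489.926155
Step 4: ||f-g||_4 = (489.926155)^(1/4) = 4.704708


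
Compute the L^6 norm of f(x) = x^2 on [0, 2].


Step 1: ||f||_6 = (integral_0^2 |x^2|^6 dx)^(1/6)
     = (integral_0^2 x^12 dx)^(1/6)
Step 2: integral_0^2 x^12 dx = [x^13/(13)] from 0 to 2 = 2^13/13
     = 8192/13 = 630.153846
Step 3: ||f||_6 = (630.153846)^(1/6) = 2.928023


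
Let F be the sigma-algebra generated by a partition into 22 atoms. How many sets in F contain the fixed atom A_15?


Each element of F is a union of some subset S of the 22 atoms.
The element contains A_15 iff A_15 is in S.
So we count subsets S of {A_1,...,A_22} with A_15 in S: choose freely among the other 21 atoms.
Count = 2^(22-1) = 2^21 = 2097152.
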